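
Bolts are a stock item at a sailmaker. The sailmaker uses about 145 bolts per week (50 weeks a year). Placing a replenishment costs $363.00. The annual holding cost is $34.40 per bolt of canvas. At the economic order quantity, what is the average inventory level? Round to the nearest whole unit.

Average inventory ≈ 196 bolts

Annual demand D = 145 × 50 = 7,250.
The optimal lot size = √(2DS/H) = √(2 × 7,250 × 363 / 34.4) ≈ 391.16.
Average inventory = Q*/2 ≈ 391.16 / 2 = 195.582.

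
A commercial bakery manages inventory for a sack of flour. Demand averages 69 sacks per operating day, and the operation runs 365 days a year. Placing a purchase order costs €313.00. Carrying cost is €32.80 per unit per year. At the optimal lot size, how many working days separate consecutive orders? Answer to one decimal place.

Annual demand D = 69 × 365 = 25,185.
Q* = √(2DS/H) = √(2 × 25,185 × 313 / 32.8) ≈ 693.30.
Cycle time = Q*/D × 365 = 693.30 / 25,185 × 365 ≈ 10.048 days.

T ≈ 10.0 days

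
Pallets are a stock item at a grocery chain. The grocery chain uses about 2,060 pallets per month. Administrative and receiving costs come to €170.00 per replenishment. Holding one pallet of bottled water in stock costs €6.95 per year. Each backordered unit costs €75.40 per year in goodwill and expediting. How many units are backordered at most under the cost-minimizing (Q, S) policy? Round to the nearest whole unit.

Annual demand D = 2,060 × 12 = 24,720.
With planned backorders, Q* = √(2DS/H) · √((H+B)/B).
√(2DS/H) = √(2 × 24,720 × 170 / 6.95) = 1099.693.
√((H+B)/B) = √((6.95+75.4)/75.4) = 1.0451.
Q* ≈ 1149.258.
S* = Q* · H/(H+B) = 1149.258 × 6.95/82.35 ≈ 96.993.

S* ≈ 97 pallets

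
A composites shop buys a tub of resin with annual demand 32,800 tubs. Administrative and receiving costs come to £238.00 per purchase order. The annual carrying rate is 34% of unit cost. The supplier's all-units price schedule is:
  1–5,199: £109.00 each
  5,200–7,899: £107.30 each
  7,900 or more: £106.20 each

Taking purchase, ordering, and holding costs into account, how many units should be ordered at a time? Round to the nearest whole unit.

Q* ≈ 649 tubs

Holding cost per unit per year at price C is H = 0.34·C.
Candidates are each tier's EOQ (if it falls in that tier) and each price-break quantity.
EOQ at £109.00 = 649.1 (feasible in tier 1): TC = 32,800×£109.00 + (32,800/649.1)×238 + (649.1/2)×0.34×£109.00 = £3,599,254.32.
EOQ at £107.30 = 654.2 < 5200, so use break Q=5200: TC = 32,800×£107.30 + (32,800/5200.0)×238 + (5200.0/2)×0.34×£107.30 = £3,615,794.43.
EOQ at £106.20 = 657.6 < 7900, so use break Q=7900: TC = 32,800×£106.20 + (32,800/7900.0)×238 + (7900.0/2)×0.34×£106.20 = £3,626,974.75.
Lowest total cost is £3,599,254.32 at Q = 649.1.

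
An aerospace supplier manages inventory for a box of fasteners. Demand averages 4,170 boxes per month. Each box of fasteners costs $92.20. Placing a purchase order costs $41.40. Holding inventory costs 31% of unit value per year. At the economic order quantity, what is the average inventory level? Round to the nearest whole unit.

Average inventory ≈ 190 boxes

Annual demand D = 4,170 × 12 = 50,040.
Holding cost H = 0.31 × $92.20 = $28.5820 per unit per year.
The optimal lot size = √(2DS/H) = √(2 × 50,040 × 41.4 / 28.582) ≈ 380.74.
Average inventory = Q*/2 ≈ 380.74 / 2 = 190.370.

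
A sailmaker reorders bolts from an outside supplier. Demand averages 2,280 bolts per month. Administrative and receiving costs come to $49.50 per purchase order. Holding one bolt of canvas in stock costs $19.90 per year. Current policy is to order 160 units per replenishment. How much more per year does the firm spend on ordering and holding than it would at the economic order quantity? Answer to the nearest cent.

Extra cost ≈ $2,714.71 per year

Annual demand D = 2,280 × 12 = 27,360.
EOQ = √(2DS/H) = √(2 × 27,360 × 49.5 / 19.9) ≈ 368.93.
Cost at Q* = (D/Q*)S + (Q*/2)H = √(2DSH) ≈ $7,341.79.
Cost at Q = 160: (27,360/160)×49.5 + (160/2)×19.9 = $8,464.50 + $1,592.00 = $10,056.50.
Excess = $10,056.50 − $7,341.79 = $2,714.71.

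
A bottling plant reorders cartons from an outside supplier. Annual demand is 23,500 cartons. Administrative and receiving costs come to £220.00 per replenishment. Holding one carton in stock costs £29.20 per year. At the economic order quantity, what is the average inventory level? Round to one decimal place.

Average inventory ≈ 297.5 cartons

The optimal lot size = √(2DS/H) = √(2 × 23,500 × 220 / 29.2) ≈ 595.07.
Average inventory = Q*/2 ≈ 595.07 / 2 = 297.536.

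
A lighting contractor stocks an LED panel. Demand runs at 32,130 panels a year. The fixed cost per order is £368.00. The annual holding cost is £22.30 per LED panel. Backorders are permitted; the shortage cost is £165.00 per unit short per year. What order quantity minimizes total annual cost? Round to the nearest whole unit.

With planned backorders, Q* = √(2DS/H) · √((H+B)/B).
√(2DS/H) = √(2 × 32,130 × 368 / 22.3) = 1029.774.
√((H+B)/B) = √((22.3+165)/165) = 1.0654.
Q* ≈ 1097.157.

Q* ≈ 1,097 panels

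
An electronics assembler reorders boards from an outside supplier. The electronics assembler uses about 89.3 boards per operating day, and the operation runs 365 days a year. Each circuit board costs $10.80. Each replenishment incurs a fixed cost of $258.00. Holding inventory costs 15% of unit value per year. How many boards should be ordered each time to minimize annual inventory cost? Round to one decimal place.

Annual demand D = 89.3 × 365 = 32,594.5.
Holding cost H = 0.15 × $10.80 = $1.6200 per unit per year.
EOQ = √(2DS / H) = √(2 × 32,594.5 × 258 / 1.62).
= √(16,818,762 / 1.62) = √10,381,951.8519 ≈ 3222.104.

Q* ≈ 3,222.1 boards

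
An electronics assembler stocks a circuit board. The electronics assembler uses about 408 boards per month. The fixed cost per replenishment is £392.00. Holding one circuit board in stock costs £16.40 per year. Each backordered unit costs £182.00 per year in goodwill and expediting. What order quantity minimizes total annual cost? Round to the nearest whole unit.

Annual demand D = 408 × 12 = 4,896.
With planned backorders, Q* = √(2DS/H) · √((H+B)/B).
√(2DS/H) = √(2 × 4,896 × 392 / 16.4) = 483.790.
√((H+B)/B) = √((16.4+182)/182) = 1.0441.
Q* ≈ 505.117.

Q* ≈ 505 boards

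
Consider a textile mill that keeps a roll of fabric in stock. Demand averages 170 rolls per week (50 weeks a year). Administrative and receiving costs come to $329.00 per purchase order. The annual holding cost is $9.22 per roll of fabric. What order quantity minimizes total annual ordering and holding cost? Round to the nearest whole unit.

Q* ≈ 779 rolls

Annual demand D = 170 × 50 = 8,500.
EOQ = √(2DS / H) = √(2 × 8,500 × 329 / 9.22).
= √(5,593,000 / 9.22) = √606,616.0521 ≈ 778.856.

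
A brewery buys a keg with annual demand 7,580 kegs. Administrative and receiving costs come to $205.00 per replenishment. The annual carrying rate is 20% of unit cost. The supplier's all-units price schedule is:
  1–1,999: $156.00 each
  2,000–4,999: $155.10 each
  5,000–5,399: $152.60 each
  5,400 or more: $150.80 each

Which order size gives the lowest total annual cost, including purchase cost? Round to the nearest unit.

Holding cost per unit per year at price C is H = 0.20·C.
Candidates are each tier's EOQ (if it falls in that tier) and each price-break quantity.
EOQ at $156.00 = 315.6 (feasible in tier 1): TC = 7,580×$156.00 + (7,580/315.6)×205 + (315.6/2)×0.20×$156.00 = $1,192,327.00.
EOQ at $155.10 = 316.5 < 2000, so use break Q=2000: TC = 7,580×$155.10 + (7,580/2000.0)×205 + (2000.0/2)×0.20×$155.10 = $1,207,454.95.
EOQ at $152.60 = 319.1 < 5000, so use break Q=5000: TC = 7,580×$152.60 + (7,580/5000.0)×205 + (5000.0/2)×0.20×$152.60 = $1,233,318.78.
EOQ at $150.80 = 321.0 < 5400, so use break Q=5400: TC = 7,580×$150.80 + (7,580/5400.0)×205 + (5400.0/2)×0.20×$150.80 = $1,224,783.76.
Lowest total cost is $1,192,327.00 at Q = 315.6.

Q* ≈ 316 kegs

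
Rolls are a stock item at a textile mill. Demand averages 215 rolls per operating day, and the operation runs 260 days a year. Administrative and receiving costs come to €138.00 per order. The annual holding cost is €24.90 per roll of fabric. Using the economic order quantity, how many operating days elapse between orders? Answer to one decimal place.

T ≈ 3.7 days

Annual demand D = 215 × 260 = 55,900.
Q* = √(2DS/H) = √(2 × 55,900 × 138 / 24.9) ≈ 787.16.
Cycle time = Q*/D × 260 = 787.16 / 55,900 × 260 ≈ 3.661 days.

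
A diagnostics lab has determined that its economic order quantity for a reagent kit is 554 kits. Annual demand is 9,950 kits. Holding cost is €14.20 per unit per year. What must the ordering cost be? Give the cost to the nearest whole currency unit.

Squaring Q* = √(2DS/H) gives Q*² = 2DS/H.
From Q* = √(2DS/H): S = Q*²H / (2D) = 554² × 14.2 / (2 × 9,950) = 219.0054.

S ≈ €219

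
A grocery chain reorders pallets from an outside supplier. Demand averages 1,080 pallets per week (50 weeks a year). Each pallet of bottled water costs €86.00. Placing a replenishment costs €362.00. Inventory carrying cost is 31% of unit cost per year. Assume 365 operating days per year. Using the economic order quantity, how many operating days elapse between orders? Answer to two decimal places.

Annual demand D = 1,080 × 50 = 54,000.
Holding cost H = 0.31 × €86.00 = €26.6600 per unit per year.
The optimal lot size = √(2DS/H) = √(2 × 54,000 × 362 / 26.66) ≈ 1210.98.
Cycle time = Q*/D × 365 = 1210.98 / 54,000 × 365 ≈ 8.185 days.

T ≈ 8.19 days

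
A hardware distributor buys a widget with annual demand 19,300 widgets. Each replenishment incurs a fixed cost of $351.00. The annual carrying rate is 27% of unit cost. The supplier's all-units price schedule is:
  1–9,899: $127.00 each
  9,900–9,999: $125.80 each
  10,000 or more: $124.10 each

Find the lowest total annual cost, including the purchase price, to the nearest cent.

Holding cost per unit per year at price C is H = 0.27·C.
Candidates are each tier's EOQ (if it falls in that tier) and each price-break quantity.
EOQ at $127.00 = 628.6 (feasible in tier 1): TC = 19,300×$127.00 + (19,300/628.6)×351 + (628.6/2)×0.27×$127.00 = $2,472,654.15.
EOQ at $125.80 = 631.6 < 9900, so use break Q=9900: TC = 19,300×$125.80 + (19,300/9900.0)×351 + (9900.0/2)×0.27×$125.80 = $2,596,755.97.
EOQ at $124.10 = 635.9 < 10000, so use break Q=10000: TC = 19,300×$124.10 + (19,300/10000.0)×351 + (10000.0/2)×0.27×$124.10 = $2,563,342.43.
Lowest total cost among the candidates is at Q = 628.6.

TC* ≈ $2,472,654.15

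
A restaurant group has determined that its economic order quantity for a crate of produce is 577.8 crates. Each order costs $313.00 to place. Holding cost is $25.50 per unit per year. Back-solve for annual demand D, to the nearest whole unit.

The basic EOQ model gives Q* = √(2DS/H); rearrange for the unknown.
From Q* = √(2DS/H): D = Q*²H / (2S) = 577.8² × 25.5 / (2 × 313) = 13599.437.

D ≈ 13,599 crates per year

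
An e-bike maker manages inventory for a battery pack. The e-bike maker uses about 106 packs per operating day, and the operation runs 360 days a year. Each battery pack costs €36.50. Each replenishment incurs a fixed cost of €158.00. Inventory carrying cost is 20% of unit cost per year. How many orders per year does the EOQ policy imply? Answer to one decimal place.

N ≈ 29.7 orders per year

Annual demand D = 106 × 360 = 38,160.
Holding cost H = 0.20 × €36.50 = €7.3000 per unit per year.
The optimal lot size = √(2DS/H) = √(2 × 38,160 × 158 / 7.3) ≈ 1285.25.
Orders per year = D / Q* = 38,160 / 1285.25 ≈ 29.691.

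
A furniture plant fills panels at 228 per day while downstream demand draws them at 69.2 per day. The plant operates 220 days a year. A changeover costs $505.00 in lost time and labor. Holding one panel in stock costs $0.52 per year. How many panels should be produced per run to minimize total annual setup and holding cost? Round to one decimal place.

Q* ≈ 6,515.8 panels

Annual demand D = 69.2 × 220 = 15,224.
Production build-up factor (1 − d/p) = 1 − 69.2/228 = 0.6965.
Q* = √(2DS / (H(1 − d/p))) = √(2 × 15,224 × 505 / (0.52 × 0.6965)).
= √(15,376,240 / 0.3622) ≈ 6515.767.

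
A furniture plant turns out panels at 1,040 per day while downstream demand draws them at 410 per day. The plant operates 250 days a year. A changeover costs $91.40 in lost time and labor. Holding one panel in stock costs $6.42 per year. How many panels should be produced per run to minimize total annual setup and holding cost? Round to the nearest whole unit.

Annual demand D = 410 × 250 = 102,500.
Production build-up factor (1 − d/p) = 1 − 410/1,040 = 0.6058.
Q* = √(2DS / (H(1 − d/p))) = √(2 × 102,500 × 91.4 / (6.42 × 0.6058)).
= √(18,737,000 / 3.889) ≈ 2194.972.

Q* ≈ 2,195 panels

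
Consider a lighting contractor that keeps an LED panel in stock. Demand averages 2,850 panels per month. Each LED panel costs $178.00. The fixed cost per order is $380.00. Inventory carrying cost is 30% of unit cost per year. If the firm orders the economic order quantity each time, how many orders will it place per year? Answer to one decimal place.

Annual demand D = 2,850 × 12 = 34,200.
Holding cost H = 0.30 × $178.00 = $53.4000 per unit per year.
The optimal lot size = √(2DS/H) = √(2 × 34,200 × 380 / 53.4) ≈ 697.67.
Orders per year = D / Q* = 34,200 / 697.67 ≈ 49.020.

N ≈ 49.0 orders per year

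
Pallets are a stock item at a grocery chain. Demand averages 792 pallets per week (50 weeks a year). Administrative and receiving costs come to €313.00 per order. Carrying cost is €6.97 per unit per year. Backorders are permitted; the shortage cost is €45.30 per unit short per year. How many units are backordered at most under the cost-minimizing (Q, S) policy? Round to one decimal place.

Annual demand D = 792 × 50 = 39,600.
With planned backorders, Q* = √(2DS/H) · √((H+B)/B).
√(2DS/H) = √(2 × 39,600 × 313 / 6.97) = 1885.899.
√((H+B)/B) = √((6.97+45.3)/45.3) = 1.0742.
Q* ≈ 2025.795.
S* = Q* · H/(H+B) = 2025.795 × 6.97/52.27 ≈ 270.132.

S* ≈ 270.1 pallets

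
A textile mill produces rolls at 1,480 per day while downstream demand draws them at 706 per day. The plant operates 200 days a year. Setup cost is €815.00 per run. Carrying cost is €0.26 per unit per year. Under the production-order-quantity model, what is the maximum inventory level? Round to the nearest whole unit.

I_max ≈ 21,516 rolls

Annual demand D = 706 × 200 = 141,200.
Production build-up factor (1 − d/p) = 1 − 706/1,480 = 0.5230.
Q* = √(2DS / (H(1 − d/p))) = √(2 × 141,200 × 815 / (0.26 × 0.5230)).
= √(230,156,000 / 0.136) ≈ 41141.948.
Maximum inventory = Q*(1 − d/p) = 41141.948 × 0.5230 ≈ 21516.127.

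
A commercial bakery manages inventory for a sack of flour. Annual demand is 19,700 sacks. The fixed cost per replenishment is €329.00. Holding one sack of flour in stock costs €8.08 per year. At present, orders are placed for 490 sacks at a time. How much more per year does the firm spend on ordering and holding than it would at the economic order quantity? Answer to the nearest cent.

Extra cost ≈ €4,972.59 per year

EOQ = √(2DS/H) = √(2 × 19,700 × 329 / 8.08) ≈ 1266.60.
Cost at Q* = (D/Q*)S + (Q*/2)H = √(2DSH) ≈ €10,234.15.
Cost at Q = 490: (19,700/490)×329 + (490/2)×8.08 = €13,227.14 + €1,979.60 = €15,206.74.
Excess = €15,206.74 − €10,234.15 = €4,972.59.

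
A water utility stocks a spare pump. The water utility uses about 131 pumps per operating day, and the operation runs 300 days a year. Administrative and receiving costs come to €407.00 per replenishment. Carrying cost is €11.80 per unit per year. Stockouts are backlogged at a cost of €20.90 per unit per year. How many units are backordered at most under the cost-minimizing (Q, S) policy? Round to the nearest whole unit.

Annual demand D = 131 × 300 = 39,300.
With planned backorders, Q* = √(2DS/H) · √((H+B)/B).
√(2DS/H) = √(2 × 39,300 × 407 / 11.8) = 1646.522.
√((H+B)/B) = √((11.8+20.9)/20.9) = 1.2508.
Q* ≈ 2059.530.
S* = Q* · H/(H+B) = 2059.530 × 11.8/32.7 ≈ 743.194.

S* ≈ 743 pumps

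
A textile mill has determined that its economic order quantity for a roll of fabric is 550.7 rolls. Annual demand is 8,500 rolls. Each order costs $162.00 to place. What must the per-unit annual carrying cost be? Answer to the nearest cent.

H ≈ $9.08

Squaring Q* = √(2DS/H) gives Q*² = 2DS/H.
From Q* = √(2DS/H): H = 2DS / Q*² = 2 × 8,500 × 162 / 550.7² = 9.0810.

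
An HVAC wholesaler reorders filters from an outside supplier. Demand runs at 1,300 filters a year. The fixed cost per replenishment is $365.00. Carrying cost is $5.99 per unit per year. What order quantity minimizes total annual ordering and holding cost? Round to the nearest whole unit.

Q* ≈ 398 filters

EOQ = √(2DS / H) = √(2 × 1,300 × 365 / 5.99).
= √(949,000 / 5.99) = √158,430.7179 ≈ 398.034.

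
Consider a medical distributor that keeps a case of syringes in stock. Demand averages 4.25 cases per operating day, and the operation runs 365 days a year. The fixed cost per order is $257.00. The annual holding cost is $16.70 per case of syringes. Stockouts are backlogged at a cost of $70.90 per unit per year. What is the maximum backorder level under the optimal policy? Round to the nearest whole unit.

S* ≈ 46 cases

Annual demand D = 4.25 × 365 = 1,551.25.
With planned backorders, Q* = √(2DS/H) · √((H+B)/B).
√(2DS/H) = √(2 × 1,551.25 × 257 / 16.7) = 218.506.
√((H+B)/B) = √((16.7+70.9)/70.9) = 1.1115.
Q* ≈ 242.881.
S* = Q* · H/(H+B) = 242.881 × 16.7/87.6 ≈ 46.303.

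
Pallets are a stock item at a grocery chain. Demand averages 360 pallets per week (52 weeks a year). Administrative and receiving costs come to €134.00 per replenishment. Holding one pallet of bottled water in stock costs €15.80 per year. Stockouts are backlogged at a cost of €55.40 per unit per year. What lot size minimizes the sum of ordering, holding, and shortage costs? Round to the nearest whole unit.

Annual demand D = 360 × 52 = 18,720.
With planned backorders, Q* = √(2DS/H) · √((H+B)/B).
√(2DS/H) = √(2 × 18,720 × 134 / 15.8) = 563.497.
√((H+B)/B) = √((15.8+55.4)/55.4) = 1.1337.
Q* ≈ 638.818.

Q* ≈ 639 pallets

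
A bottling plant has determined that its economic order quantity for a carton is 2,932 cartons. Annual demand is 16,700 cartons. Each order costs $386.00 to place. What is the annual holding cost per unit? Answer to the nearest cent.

H ≈ $1.50

Squaring Q* = √(2DS/H) gives Q*² = 2DS/H.
From Q* = √(2DS/H): H = 2DS / Q*² = 2 × 16,700 × 386 / 2,932² = 1.4997.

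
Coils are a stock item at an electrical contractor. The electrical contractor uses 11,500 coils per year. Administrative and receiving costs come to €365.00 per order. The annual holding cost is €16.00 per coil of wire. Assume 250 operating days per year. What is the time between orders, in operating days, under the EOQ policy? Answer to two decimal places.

The optimal lot size = √(2DS/H) = √(2 × 11,500 × 365 / 16) ≈ 724.35.
Cycle time = Q*/D × 250 = 724.35 / 11,500 × 250 ≈ 15.747 days.

T ≈ 15.75 days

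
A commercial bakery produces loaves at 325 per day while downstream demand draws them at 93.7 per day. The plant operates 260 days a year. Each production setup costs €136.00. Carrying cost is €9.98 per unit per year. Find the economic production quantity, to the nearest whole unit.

Annual demand D = 93.7 × 260 = 24,362.
Production build-up factor (1 − d/p) = 1 − 93.7/325 = 0.7117.
Q* = √(2DS / (H(1 − d/p))) = √(2 × 24,362 × 136 / (9.98 × 0.7117)).
= √(6,626,464 / 7.1027) ≈ 965.894.

Q* ≈ 966 loaves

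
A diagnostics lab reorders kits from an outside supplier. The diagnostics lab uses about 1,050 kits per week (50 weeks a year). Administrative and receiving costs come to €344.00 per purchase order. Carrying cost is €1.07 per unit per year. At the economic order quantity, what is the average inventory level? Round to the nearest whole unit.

Average inventory ≈ 2,905 kits

Annual demand D = 1,050 × 50 = 52,500.
Q* = √(2DS/H) = √(2 × 52,500 × 344 / 1.07) ≈ 5810.08.
Average inventory = Q*/2 ≈ 5810.08 / 2 = 2905.039.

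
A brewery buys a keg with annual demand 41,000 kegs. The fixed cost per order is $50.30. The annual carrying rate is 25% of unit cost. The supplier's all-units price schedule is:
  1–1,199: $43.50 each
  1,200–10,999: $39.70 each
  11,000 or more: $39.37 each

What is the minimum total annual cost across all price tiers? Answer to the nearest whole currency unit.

Holding cost per unit per year at price C is H = 0.25·C.
Evaluate total cost at each tier's feasible EOQ or, if the EOQ is below the tier, at the tier's minimum quantity.
EOQ at $43.50 = 615.9 (feasible in tier 1): TC = 41,000×$43.50 + (41,000/615.9)×50.3 + (615.9/2)×0.25×$43.50 = $1,790,197.39.
EOQ at $39.70 = 644.7 < 1200, so use break Q=1200: TC = 41,000×$39.70 + (41,000/1200.0)×50.3 + (1200.0/2)×0.25×$39.70 = $1,635,373.58.
EOQ at $39.37 = 647.3 < 11000, so use break Q=11000: TC = 41,000×$39.37 + (41,000/11000.0)×50.3 + (11000.0/2)×0.25×$39.37 = $1,668,491.23.
Lowest total cost among the candidates is at Q = 1200.0.

TC* ≈ $1,635,374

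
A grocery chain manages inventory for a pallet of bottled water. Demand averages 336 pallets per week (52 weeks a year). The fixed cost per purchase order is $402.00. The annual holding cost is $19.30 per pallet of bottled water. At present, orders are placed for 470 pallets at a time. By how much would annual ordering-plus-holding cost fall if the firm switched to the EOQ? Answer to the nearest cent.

Annual demand D = 336 × 52 = 17,472.
EOQ = √(2DS/H) = √(2 × 17,472 × 402 / 19.3) ≈ 853.14.
Cost at Q* = (D/Q*)S + (Q*/2)H = √(2DSH) ≈ $16,465.62.
Cost at Q = 470: (17,472/470)×402 + (470/2)×19.3 = $14,944.14 + $4,535.50 = $19,479.64.
Excess = $19,479.64 − $16,465.62 = $3,014.02.

Extra cost ≈ $3,014.02 per year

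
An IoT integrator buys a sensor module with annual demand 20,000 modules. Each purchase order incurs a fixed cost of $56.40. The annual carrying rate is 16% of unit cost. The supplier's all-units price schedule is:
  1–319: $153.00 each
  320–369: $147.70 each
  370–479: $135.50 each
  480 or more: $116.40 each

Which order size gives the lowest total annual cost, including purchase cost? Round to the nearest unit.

Q* ≈ 480 modules

Holding cost per unit per year at price C is H = 0.16·C.
Evaluate total cost at each tier's feasible EOQ or, if the EOQ is below the tier, at the tier's minimum quantity.
EOQ at $153.00 = 303.6 (feasible in tier 1): TC = 20,000×$153.00 + (20,000/303.6)×56.4 + (303.6/2)×0.16×$153.00 = $3,067,431.48.
EOQ at $147.70 = 309.0 < 320, so use break Q=320: TC = 20,000×$147.70 + (20,000/320.0)×56.4 + (320.0/2)×0.16×$147.70 = $2,961,306.12.
EOQ at $135.50 = 322.6 < 370, so use break Q=370: TC = 20,000×$135.50 + (20,000/370.0)×56.4 + (370.0/2)×0.16×$135.50 = $2,717,059.45.
EOQ at $116.40 = 348.0 < 480, so use break Q=480: TC = 20,000×$116.40 + (20,000/480.0)×56.4 + (480.0/2)×0.16×$116.40 = $2,334,819.76.
Lowest total cost is $2,334,819.76 at Q = 480.0.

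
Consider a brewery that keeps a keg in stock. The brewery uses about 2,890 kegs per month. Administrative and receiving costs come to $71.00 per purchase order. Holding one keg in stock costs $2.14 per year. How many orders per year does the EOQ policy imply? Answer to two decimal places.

Annual demand D = 2,890 × 12 = 34,680.
The optimal lot size = √(2DS/H) = √(2 × 34,680 × 71 / 2.14) ≈ 1516.97.
Orders per year = D / Q* = 34,680 / 1516.97 ≈ 22.861.

N ≈ 22.86 orders per year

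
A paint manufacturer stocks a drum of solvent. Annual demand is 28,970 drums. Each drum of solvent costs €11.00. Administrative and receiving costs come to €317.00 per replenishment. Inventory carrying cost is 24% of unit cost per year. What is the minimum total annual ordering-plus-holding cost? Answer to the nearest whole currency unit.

Holding cost H = 0.24 × €11.00 = €2.6400 per unit per year.
Q* = √(2DS/H) = √(2 × 28,970 × 317 / 2.64) ≈ 2637.65.
At the optimum the two cost components are equal, so total cost = 2·(Q*/2)H = Q*·H.
Minimum total = √(2DSH) = √(2 × 28,970 × 317 × 2.64) ≈ 6963.392.

TC* ≈ €6,963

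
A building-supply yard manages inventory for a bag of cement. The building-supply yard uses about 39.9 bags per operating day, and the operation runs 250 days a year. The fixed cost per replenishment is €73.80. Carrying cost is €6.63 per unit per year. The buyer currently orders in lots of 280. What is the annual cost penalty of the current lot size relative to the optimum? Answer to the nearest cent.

Annual demand D = 39.9 × 250 = 9,975.
EOQ = √(2DS/H) = √(2 × 9,975 × 73.8 / 6.63) ≈ 471.24.
Cost at Q* = (D/Q*)S + (Q*/2)H = √(2DSH) ≈ €3,124.33.
Cost at Q = 280: (9,975/280)×73.8 + (280/2)×6.63 = €2,629.12 + €928.20 = €3,557.32.
Excess = €3,557.32 − €3,124.33 = €433.00.

Extra cost ≈ €433.00 per year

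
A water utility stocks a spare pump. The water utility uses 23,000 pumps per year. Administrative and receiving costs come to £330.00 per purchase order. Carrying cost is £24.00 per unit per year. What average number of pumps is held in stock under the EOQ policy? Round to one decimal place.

The optimal lot size = √(2DS/H) = √(2 × 23,000 × 330 / 24) ≈ 795.30.
Average inventory = Q*/2 ≈ 795.30 / 2 = 397.649.

Average inventory ≈ 397.6 pumps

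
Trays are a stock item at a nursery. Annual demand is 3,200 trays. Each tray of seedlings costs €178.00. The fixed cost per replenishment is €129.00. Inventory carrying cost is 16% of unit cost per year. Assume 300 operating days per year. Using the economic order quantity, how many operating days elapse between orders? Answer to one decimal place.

Holding cost H = 0.16 × €178.00 = €28.4800 per unit per year.
The optimal lot size = √(2DS/H) = √(2 × 3,200 × 129 / 28.48) ≈ 170.26.
Cycle time = Q*/D × 300 = 170.26 / 3,200 × 300 ≈ 15.962 days.

T ≈ 16.0 days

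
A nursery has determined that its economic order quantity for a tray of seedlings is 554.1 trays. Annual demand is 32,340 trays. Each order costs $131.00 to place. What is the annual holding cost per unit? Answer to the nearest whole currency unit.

H ≈ $28

Squaring Q* = √(2DS/H) gives Q*² = 2DS/H.
From Q* = √(2DS/H): H = 2DS / Q*² = 2 × 32,340 × 131 / 554.1² = 27.5972.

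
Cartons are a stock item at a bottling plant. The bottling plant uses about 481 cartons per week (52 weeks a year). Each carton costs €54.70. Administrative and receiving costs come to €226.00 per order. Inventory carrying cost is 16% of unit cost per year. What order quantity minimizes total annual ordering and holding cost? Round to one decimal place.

Q* ≈ 1,136.6 cartons

Annual demand D = 481 × 52 = 25,012.
Holding cost H = 0.16 × €54.70 = €8.7520 per unit per year.
EOQ = √(2DS / H) = √(2 × 25,012 × 226 / 8.752).
= √(11,305,424 / 8.752) = √1,291,753.1993 ≈ 1136.553.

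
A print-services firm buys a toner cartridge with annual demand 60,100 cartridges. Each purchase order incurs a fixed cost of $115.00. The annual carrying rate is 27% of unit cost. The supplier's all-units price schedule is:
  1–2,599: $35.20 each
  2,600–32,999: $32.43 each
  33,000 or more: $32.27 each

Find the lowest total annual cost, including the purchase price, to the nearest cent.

Holding cost per unit per year at price C is H = 0.27·C.
For each price level, check whether its EOQ is feasible; otherwise the best quantity at that price is the breakpoint.
EOQ at $35.20 = 1206.0 (feasible in tier 1): TC = 60,100×$35.20 + (60,100/1206.0)×115 + (1206.0/2)×0.27×$35.20 = $2,126,981.84.
EOQ at $32.43 = 1256.5 < 2600, so use break Q=2600: TC = 60,100×$32.43 + (60,100/2600.0)×115 + (2600.0/2)×0.27×$32.43 = $1,963,084.20.
EOQ at $32.27 = 1259.6 < 33000, so use break Q=33000: TC = 60,100×$32.27 + (60,100/33000.0)×115 + (33000.0/2)×0.27×$32.27 = $2,083,399.29.
Lowest total cost among the candidates is at Q = 2600.0.

TC* ≈ $1,963,084.20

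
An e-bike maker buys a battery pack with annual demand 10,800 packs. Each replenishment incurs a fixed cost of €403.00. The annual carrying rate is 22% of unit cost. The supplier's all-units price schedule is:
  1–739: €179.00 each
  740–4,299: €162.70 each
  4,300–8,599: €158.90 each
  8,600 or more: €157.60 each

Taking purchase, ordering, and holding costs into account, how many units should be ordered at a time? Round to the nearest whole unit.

Holding cost per unit per year at price C is H = 0.22·C.
For each price level, check whether its EOQ is feasible; otherwise the best quantity at that price is the breakpoint.
EOQ at €179.00 = 470.2 (feasible in tier 1): TC = 10,800×€179.00 + (10,800/470.2)×403 + (470.2/2)×0.22×€179.00 = €1,951,714.72.
EOQ at €162.70 = 493.1 < 740, so use break Q=740: TC = 10,800×€162.70 + (10,800/740.0)×403 + (740.0/2)×0.22×€162.70 = €1,776,285.40.
EOQ at €158.90 = 499.0 < 4300, so use break Q=4300: TC = 10,800×€158.90 + (10,800/4300.0)×403 + (4300.0/2)×0.22×€158.90 = €1,792,291.89.
EOQ at €157.60 = 501.1 < 8600, so use break Q=8600: TC = 10,800×€157.60 + (10,800/8600.0)×403 + (8600.0/2)×0.22×€157.60 = €1,851,675.69.
Lowest total cost is €1,776,285.40 at Q = 740.0.

Q* ≈ 740 packs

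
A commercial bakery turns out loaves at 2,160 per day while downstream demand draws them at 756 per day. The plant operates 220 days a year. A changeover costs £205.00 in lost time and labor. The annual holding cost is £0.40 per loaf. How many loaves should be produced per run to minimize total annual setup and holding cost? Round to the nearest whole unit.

Annual demand D = 756 × 220 = 166,320.
Production build-up factor (1 − d/p) = 1 − 756/2,160 = 0.6500.
Q* = √(2DS / (H(1 − d/p))) = √(2 × 166,320 × 205 / (0.4 × 0.6500)).
= √(68,191,200 / 0.26) ≈ 16194.871.

Q* ≈ 16,195 loaves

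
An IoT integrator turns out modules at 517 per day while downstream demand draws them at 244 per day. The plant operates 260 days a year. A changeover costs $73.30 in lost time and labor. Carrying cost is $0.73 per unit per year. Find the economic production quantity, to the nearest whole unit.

Q* ≈ 4,912 modules

Annual demand D = 244 × 260 = 63,440.
Production build-up factor (1 − d/p) = 1 − 244/517 = 0.5280.
Q* = √(2DS / (H(1 − d/p))) = √(2 × 63,440 × 73.3 / (0.73 × 0.5280)).
= √(9,300,304 / 0.3855) ≈ 4911.918.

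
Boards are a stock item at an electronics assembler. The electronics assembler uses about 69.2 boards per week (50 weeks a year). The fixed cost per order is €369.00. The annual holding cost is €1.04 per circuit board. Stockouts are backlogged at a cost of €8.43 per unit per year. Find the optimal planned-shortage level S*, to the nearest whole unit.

Annual demand D = 69.2 × 50 = 3,460.
With planned backorders, Q* = √(2DS/H) · √((H+B)/B).
√(2DS/H) = √(2 × 3,460 × 369 / 1.04) = 1566.930.
√((H+B)/B) = √((1.04+8.43)/8.43) = 1.0599.
Q* ≈ 1660.775.
S* = Q* · H/(H+B) = 1660.775 × 1.04/9.47 ≈ 182.387.

S* ≈ 182 boards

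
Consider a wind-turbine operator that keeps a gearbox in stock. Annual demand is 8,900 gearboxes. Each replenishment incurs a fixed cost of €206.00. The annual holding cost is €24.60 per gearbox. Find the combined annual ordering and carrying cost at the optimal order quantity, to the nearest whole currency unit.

The optimal lot size = √(2DS/H) = √(2 × 8,900 × 206 / 24.6) ≈ 386.08.
At the optimum the two cost components are equal, so total cost = 2·(Q*/2)H = Q*·H.
Minimum total = √(2DSH) = √(2 × 8,900 × 206 × 24.6) ≈ 9497.541.

TC* ≈ €9,498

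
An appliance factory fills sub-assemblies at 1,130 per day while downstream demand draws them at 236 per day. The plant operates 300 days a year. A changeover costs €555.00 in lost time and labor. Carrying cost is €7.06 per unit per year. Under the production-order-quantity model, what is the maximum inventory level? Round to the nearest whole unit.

Annual demand D = 236 × 300 = 70,800.
Production build-up factor (1 − d/p) = 1 − 236/1,130 = 0.7912.
Q* = √(2DS / (H(1 − d/p))) = √(2 × 70,800 × 555 / (7.06 × 0.7912)).
= √(78,588,000 / 5.5855) ≈ 3750.993.
Maximum inventory = Q*(1 − d/p) = 3750.993 × 0.7912 ≈ 2967.600.

I_max ≈ 2,968 sub-assemblies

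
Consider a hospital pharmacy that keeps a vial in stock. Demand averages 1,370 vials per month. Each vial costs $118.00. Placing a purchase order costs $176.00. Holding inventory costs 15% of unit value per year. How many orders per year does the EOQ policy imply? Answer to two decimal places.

Annual demand D = 1,370 × 12 = 16,440.
Holding cost H = 0.15 × $118.00 = $17.7000 per unit per year.
Q* = √(2DS/H) = √(2 × 16,440 × 176 / 17.7) ≈ 571.79.
Orders per year = D / Q* = 16,440 / 571.79 ≈ 28.752.

N ≈ 28.75 orders per year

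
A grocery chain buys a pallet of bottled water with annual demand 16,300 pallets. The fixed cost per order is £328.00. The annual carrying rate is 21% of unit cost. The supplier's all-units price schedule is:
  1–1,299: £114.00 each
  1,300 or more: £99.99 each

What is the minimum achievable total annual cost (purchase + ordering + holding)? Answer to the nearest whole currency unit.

TC* ≈ £1,647,598

Holding cost per unit per year at price C is H = 0.21·C.
For each price level, check whether its EOQ is feasible; otherwise the best quantity at that price is the breakpoint.
EOQ at £114.00 = 668.3 (feasible in tier 1): TC = 16,300×£114.00 + (16,300/668.3)×328 + (668.3/2)×0.21×£114.00 = £1,874,199.55.
EOQ at £99.99 = 713.6 < 1300, so use break Q=1300: TC = 16,300×£99.99 + (16,300/1300.0)×328 + (1300.0/2)×0.21×£99.99 = £1,647,598.25.
Lowest total cost among the candidates is at Q = 1300.0.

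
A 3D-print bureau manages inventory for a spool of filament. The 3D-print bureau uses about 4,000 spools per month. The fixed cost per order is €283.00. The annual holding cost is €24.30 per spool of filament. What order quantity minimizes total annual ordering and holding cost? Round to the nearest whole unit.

Annual demand D = 4,000 × 12 = 48,000.
EOQ = √(2DS / H) = √(2 × 48,000 × 283 / 24.3).
= √(27,168,000 / 24.3) = √1,118,024.6914 ≈ 1057.367.

Q* ≈ 1,057 spools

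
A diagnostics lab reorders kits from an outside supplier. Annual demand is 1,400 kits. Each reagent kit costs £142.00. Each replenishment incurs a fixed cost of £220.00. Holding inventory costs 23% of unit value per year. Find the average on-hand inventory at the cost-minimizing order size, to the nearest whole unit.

Holding cost H = 0.23 × £142.00 = £32.6600 per unit per year.
Q* = √(2DS/H) = √(2 × 1,400 × 220 / 32.66) ≈ 137.34.
Average inventory = Q*/2 ≈ 137.34 / 2 = 68.668.

Average inventory ≈ 69 kits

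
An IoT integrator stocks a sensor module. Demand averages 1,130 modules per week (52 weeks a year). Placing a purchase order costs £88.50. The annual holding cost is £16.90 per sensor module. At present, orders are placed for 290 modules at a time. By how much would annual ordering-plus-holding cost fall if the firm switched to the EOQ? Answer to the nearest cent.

Extra cost ≈ £7,124.65 per year

Annual demand D = 1,130 × 52 = 58,760.
EOQ = √(2DS/H) = √(2 × 58,760 × 88.5 / 16.9) ≈ 784.48.
Cost at Q* = (D/Q*)S + (Q*/2)H = √(2DSH) ≈ £13,257.78.
Cost at Q = 290: (58,760/290)×88.5 + (290/2)×16.9 = £17,931.93 + £2,450.50 = £20,382.43.
Excess = £20,382.43 − £13,257.78 = £7,124.65.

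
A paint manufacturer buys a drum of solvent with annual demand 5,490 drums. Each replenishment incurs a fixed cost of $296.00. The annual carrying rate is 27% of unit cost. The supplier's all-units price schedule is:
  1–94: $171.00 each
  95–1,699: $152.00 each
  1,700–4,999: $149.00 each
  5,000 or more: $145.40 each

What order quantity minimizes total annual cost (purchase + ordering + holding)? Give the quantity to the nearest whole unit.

Holding cost per unit per year at price C is H = 0.27·C.
Candidates are each tier's EOQ (if it falls in that tier) and each price-break quantity.
Tier 1 ($171.00): EOQ = 265.3 exceeds tier's upper bound 94, so this tier is dominated.
EOQ at $152.00 = 281.4 (feasible in tier 2): TC = 5,490×$152.00 + (5,490/281.4)×296 + (281.4/2)×0.27×$152.00 = $846,029.17.
EOQ at $149.00 = 284.2 < 1700, so use break Q=1700: TC = 5,490×$149.00 + (5,490/1700.0)×296 + (1700.0/2)×0.27×$149.00 = $853,161.41.
EOQ at $145.40 = 287.7 < 5000, so use break Q=5000: TC = 5,490×$145.40 + (5,490/5000.0)×296 + (5000.0/2)×0.27×$145.40 = $896,716.01.
Lowest total cost is $846,029.17 at Q = 281.4.

Q* ≈ 281 drums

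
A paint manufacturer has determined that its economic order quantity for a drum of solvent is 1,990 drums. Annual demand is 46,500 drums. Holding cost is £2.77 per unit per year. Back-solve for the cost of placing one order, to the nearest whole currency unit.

The basic EOQ model gives Q* = √(2DS/H); rearrange for the unknown.
From Q* = √(2DS/H): S = Q*²H / (2D) = 1,990² × 2.77 / (2 × 46,500) = 117.9514.

S ≈ £118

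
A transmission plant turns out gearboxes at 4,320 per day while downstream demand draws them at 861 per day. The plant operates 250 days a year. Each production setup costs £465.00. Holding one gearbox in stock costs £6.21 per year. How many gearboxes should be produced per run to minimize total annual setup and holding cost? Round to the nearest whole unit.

Annual demand D = 861 × 250 = 215,250.
Production build-up factor (1 − d/p) = 1 − 861/4,320 = 0.8007.
Q* = √(2DS / (H(1 − d/p))) = √(2 × 215,250 × 465 / (6.21 × 0.8007)).
= √(200,182,500 / 4.9723) ≈ 6345.032.

Q* ≈ 6,345 gearboxes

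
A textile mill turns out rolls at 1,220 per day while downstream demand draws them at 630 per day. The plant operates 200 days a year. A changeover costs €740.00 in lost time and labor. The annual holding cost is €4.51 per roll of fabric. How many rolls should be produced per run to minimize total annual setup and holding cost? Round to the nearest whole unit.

Q* ≈ 9,247 rolls

Annual demand D = 630 × 200 = 126,000.
Production build-up factor (1 − d/p) = 1 − 630/1,220 = 0.4836.
Q* = √(2DS / (H(1 − d/p))) = √(2 × 126,000 × 740 / (4.51 × 0.4836)).
= √(186,480,000 / 2.1811) ≈ 9246.594.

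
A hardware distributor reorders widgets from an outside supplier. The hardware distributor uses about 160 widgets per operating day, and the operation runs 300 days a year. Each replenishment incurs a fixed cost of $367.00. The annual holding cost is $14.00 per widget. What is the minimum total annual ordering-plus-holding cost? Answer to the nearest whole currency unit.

Annual demand D = 160 × 300 = 48,000.
The optimal lot size = √(2DS/H) = √(2 × 48,000 × 367 / 14) ≈ 1586.37.
At the optimum the two cost components are equal, so total cost = 2·(Q*/2)H = Q*·H.
Minimum total = √(2DSH) = √(2 × 48,000 × 367 × 14) ≈ 22209.187.

TC* ≈ $22,209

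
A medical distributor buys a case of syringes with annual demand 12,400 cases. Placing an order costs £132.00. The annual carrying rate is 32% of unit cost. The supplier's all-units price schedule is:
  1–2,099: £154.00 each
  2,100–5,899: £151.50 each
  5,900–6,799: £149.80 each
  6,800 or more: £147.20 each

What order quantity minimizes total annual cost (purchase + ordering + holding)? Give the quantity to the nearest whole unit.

Holding cost per unit per year at price C is H = 0.32·C.
For each price level, check whether its EOQ is feasible; otherwise the best quantity at that price is the breakpoint.
EOQ at £154.00 = 257.7 (feasible in tier 1): TC = 12,400×£154.00 + (12,400/257.7)×132 + (257.7/2)×0.32×£154.00 = £1,922,301.30.
EOQ at £151.50 = 259.9 < 2100, so use break Q=2100: TC = 12,400×£151.50 + (12,400/2100.0)×132 + (2100.0/2)×0.32×£151.50 = £1,930,283.43.
EOQ at £149.80 = 261.3 < 5900, so use break Q=5900: TC = 12,400×£149.80 + (12,400/5900.0)×132 + (5900.0/2)×0.32×£149.80 = £1,999,208.62.
EOQ at £147.20 = 263.6 < 6800, so use break Q=6800: TC = 12,400×£147.20 + (12,400/6800.0)×132 + (6800.0/2)×0.32×£147.20 = £1,985,674.31.
Lowest total cost is £1,922,301.30 at Q = 257.7.

Q* ≈ 258 cases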